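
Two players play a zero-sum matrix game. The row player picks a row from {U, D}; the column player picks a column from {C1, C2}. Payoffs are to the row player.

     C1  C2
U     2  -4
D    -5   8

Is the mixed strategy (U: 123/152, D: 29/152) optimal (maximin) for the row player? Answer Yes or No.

No

Against C1 this mix gives (123/152)·2 + (29/152)·(-5) = 101/152.
Against C2 this mix gives (123/152)·(-4) + (29/152)·8 = -65/38.
The column player will play C2, holding the row player to -65/38. Shifting weight toward the row that does better against C2 would raise this floor (the equalizing mix achieves -4/19 against both C2 and C1), so the proposed strategy is not optimal.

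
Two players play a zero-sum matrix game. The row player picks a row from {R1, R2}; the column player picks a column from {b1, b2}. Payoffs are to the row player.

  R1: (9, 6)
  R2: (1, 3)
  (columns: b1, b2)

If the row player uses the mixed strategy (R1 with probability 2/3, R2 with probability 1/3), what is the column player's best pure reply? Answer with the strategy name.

If the column player plays b1, the row player's expected payoff is (2/3)·9 + (1/3)·1 = 19/3.
If the column player plays b2, the row player's expected payoff is (2/3)·6 + (1/3)·3 = 5.
The column player minimizes the row player's payoff; the smallest is 5, so the best response is b2.

b2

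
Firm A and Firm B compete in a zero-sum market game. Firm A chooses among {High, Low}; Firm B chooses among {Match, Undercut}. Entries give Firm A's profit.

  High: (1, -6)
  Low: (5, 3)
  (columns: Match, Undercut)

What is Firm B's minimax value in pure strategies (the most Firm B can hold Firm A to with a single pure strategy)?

Column maxima: Match → 5, Undercut → 3.
The smallest of these is 3.

3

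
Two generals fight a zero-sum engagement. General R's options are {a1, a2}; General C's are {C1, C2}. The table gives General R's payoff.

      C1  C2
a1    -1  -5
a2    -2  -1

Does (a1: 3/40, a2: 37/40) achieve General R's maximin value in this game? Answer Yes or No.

Against C1 this mix gives (3/40)·(-1) + (37/40)·(-2) = -77/40.
Against C2 this mix gives (3/40)·(-5) + (37/40)·(-1) = -13/10.
General C will play C1, holding General R to -77/40. Shifting weight toward the row that does better against C1 would raise this floor (the equalizing mix achieves -9/5 against both C1 and C2), so the proposed strategy is not optimal.

No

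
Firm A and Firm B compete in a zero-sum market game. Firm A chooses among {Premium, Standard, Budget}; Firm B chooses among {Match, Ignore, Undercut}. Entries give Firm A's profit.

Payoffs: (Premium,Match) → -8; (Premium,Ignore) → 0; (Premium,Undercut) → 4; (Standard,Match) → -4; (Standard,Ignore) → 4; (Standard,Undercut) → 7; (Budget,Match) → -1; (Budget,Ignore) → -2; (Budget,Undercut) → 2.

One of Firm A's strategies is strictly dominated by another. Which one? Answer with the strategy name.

Standard gives a strictly higher payoff than Premium against every column: -4 > -8, 4 > 0, 7 > 4.
So Premium is strictly dominated and Firm A never plays it.

Premium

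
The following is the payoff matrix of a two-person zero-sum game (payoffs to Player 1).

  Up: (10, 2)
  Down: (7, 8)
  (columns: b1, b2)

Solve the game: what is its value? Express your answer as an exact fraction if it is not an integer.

22/3

Row minima: Up → 2, Down → 7; maximin = 7.
Column maxima: b1 → 10, b2 → 8; minimax = 8.
7 ≠ 8, so there is no saddle point; optimal play is mixed.
Let Player 1 play Up with probability p. Expected payoff against b1: 10p + 7(1−p) = 3p + 7; against b2: 2p + 8(1−p) = −6p + 8.
Setting these equal: 3p + 7 = −6p + 8 ⇒ 9p = 1 ⇒ p = 1/9, and the value is (3)·(1/9) + 7 = 22/3.
For Player 2: with q = P(b1), equating Up's and Down's payoffs gives 8q + 2 = −q + 8 ⇒ q = 2/3.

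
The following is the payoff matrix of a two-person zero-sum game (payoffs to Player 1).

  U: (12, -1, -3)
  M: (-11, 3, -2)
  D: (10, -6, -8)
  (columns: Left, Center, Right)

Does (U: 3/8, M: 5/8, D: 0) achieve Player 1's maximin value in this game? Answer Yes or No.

Against Left this mix gives (3/8)·12 + (5/8)·(-11) = -19/8.
Against Center this mix gives (3/8)·(-1) + (5/8)·3 = 3/2.
Against Right this mix gives (3/8)·(-3) + (5/8)·(-2) = -19/8.
All of Player 2's active replies (Left, Right) yield -19/8, and no column does worse for Player 1. The mix makes Player 2 indifferent and guarantees -19/8, so it is optimal.

Yes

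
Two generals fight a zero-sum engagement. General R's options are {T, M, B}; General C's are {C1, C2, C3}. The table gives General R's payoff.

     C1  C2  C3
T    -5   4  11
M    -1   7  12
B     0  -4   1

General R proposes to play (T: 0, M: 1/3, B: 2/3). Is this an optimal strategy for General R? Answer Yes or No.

Against C1 this mix gives (1/3)·(-1) + (2/3)·0 = -1/3.
Against C2 this mix gives (1/3)·7 + (2/3)·(-4) = -1/3.
Against C3 this mix gives (1/3)·12 + (2/3)·1 = 14/3.
All of General C's active replies (C1, C2) yield -1/3, and no column does worse for General R. The mix makes General C indifferent and guarantees -1/3, so it is optimal.

Yes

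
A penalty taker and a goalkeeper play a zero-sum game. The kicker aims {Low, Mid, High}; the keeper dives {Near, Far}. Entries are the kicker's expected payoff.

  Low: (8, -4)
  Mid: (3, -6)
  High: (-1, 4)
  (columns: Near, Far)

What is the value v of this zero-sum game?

28/17

Row minima: Low → -4, Mid → -6, High → -1; maximin = -1.
Column maxima: Near → 8, Far → 4; minimax = 4.
-1 ≠ 4, so there is no saddle point; optimal play is mixed.
Mid is strictly dominated by Low, so the kicker never plays it.
On the remaining 2×2 (Low, High vs Near, Far):
Let the kicker play Low with probability p. Expected payoff against Near: 8p + (-1)(1−p) = 9p − 1; against Far: (-4)p + 4(1−p) = −8p + 4.
Setting these equal: 9p − 1 = −8p + 4 ⇒ 17p = 5 ⇒ p = 5/17, and the value is (9)·(5/17) − 1 = 28/17.
For the keeper: with q = P(Near), equating Low's and High's payoffs gives 12q − 4 = −5q + 4 ⇒ q = 8/17.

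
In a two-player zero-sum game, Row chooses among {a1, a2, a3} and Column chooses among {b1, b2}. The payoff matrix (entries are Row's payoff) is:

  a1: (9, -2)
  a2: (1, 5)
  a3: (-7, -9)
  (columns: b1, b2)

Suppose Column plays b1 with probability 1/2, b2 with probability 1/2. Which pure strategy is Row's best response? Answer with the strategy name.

a1

Expected payoff of a1: (1/2)·9 + (1/2)·(-2) = 7/2.
Expected payoff of a2: (1/2)·1 + (1/2)·5 = 3.
Expected payoff of a3: (1/2)·(-7) + (1/2)·(-9) = -8.
The largest is 7/2, so Row's best response is a1.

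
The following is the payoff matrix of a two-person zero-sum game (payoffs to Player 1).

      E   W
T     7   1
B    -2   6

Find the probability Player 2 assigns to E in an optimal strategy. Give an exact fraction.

5/14

Row minima: T → 1, B → -2; maximin = 1.
Column maxima: E → 7, W → 6; minimax = 6.
1 ≠ 6, so there is no saddle point; optimal play is mixed.
Let Player 1 play T with probability p. Expected payoff against E: 7p + (-2)(1−p) = 9p − 2; against W: 1p + 6(1−p) = −5p + 6.
Setting these equal: 9p − 2 = −5p + 6 ⇒ 14p = 8 ⇒ p = 4/7, and the value is (9)·(4/7) − 2 = 22/7.
For Player 2: with q = P(E), equating T's and B's payoffs gives 6q + 1 = −8q + 6 ⇒ q = 5/14.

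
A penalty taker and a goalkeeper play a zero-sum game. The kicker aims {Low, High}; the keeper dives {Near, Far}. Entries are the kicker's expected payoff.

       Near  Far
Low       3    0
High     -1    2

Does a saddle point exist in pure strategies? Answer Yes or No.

No

Row minima: Low → 0, High → -1; maximin = 0.
Column maxima: Near → 3, Far → 2; minimax = 2.
0 ≠ 2, so no pure-strategy equilibrium exists.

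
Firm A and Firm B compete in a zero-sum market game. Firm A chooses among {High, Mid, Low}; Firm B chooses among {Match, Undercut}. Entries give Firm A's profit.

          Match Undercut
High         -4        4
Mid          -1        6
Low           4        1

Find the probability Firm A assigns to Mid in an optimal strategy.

3/10

Row minima: High → -4, Mid → -1, Low → 1; maximin = 1.
Column maxima: Match → 4, Undercut → 6; minimax = 4.
1 ≠ 4, so there is no saddle point; optimal play is mixed.
High is strictly dominated by Mid, so Firm A never plays it.
On the remaining 2×2 (Mid, Low vs Match, Undercut):
Let Firm A play Mid with probability p. Expected payoff against Match: (-1)p + 4(1−p) = −5p + 4; against Undercut: 6p + 1(1−p) = 5p + 1.
Setting these equal: −5p + 4 = 5p + 1 ⇒ −10p = -3 ⇒ p = 3/10, and the value is (-5)·(3/10) + 4 = 5/2.
For Firm B: with q = P(Match), equating Mid's and Low's payoffs gives −7q + 6 = 3q + 1 ⇒ q = 1/2.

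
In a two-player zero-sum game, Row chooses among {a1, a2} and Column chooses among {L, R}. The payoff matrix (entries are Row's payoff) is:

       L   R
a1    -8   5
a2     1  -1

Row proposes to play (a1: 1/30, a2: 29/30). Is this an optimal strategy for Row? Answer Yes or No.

No

Against L this mix gives (1/30)·(-8) + (29/30)·1 = 7/10.
Against R this mix gives (1/30)·5 + (29/30)·(-1) = -4/5.
Column will play R, holding Row to -4/5. Shifting weight toward the row that does better against R would raise this floor (the equalizing mix achieves -1/5 against both R and L), so the proposed strategy is not optimal.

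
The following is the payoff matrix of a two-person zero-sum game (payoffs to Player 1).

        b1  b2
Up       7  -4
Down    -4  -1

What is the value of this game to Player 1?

-23/14

Row minima: Up → -4, Down → -4; maximin = -4.
Column maxima: b1 → 7, b2 → -1; minimax = -1.
-4 ≠ -1, so there is no saddle point; optimal play is mixed.
Let Player 1 play Up with probability p. Expected payoff against b1: 7p + (-4)(1−p) = 11p − 4; against b2: (-4)p + (-1)(1−p) = −3p − 1.
Setting these equal: 11p − 4 = −3p − 1 ⇒ 14p = 3 ⇒ p = 3/14, and the value is (11)·(3/14) − 4 = -23/14.
For Player 2: with q = P(b1), equating Up's and Down's payoffs gives 11q − 4 = −3q − 1 ⇒ q = 3/14.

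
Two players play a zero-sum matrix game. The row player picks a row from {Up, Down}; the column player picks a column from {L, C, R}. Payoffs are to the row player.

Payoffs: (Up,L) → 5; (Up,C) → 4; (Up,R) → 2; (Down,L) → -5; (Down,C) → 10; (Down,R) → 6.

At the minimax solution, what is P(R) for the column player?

5/7

Row minima: Up → 2, Down → -5; maximin = 2.
Column maxima: L → 5, C → 10, R → 6; minimax = 5.
2 ≠ 5, so there is no saddle point; optimal play is mixed.
C is strictly dominated by R (it gives the row player strictly more in every row), so the column player never plays it.
On the remaining 2×2 (Up, Down vs L, R):
Let the row player play Up with probability p. Expected payoff against L: 5p + (-5)(1−p) = 10p − 5; against R: 2p + 6(1−p) = −4p + 6.
Setting these equal: 10p − 5 = −4p + 6 ⇒ 14p = 11 ⇒ p = 11/14, and the value is (10)·(11/14) − 5 = 20/7.
For the column player: with q = P(L), equating Up's and Down's payoffs gives 3q + 2 = −11q + 6 ⇒ q = 2/7.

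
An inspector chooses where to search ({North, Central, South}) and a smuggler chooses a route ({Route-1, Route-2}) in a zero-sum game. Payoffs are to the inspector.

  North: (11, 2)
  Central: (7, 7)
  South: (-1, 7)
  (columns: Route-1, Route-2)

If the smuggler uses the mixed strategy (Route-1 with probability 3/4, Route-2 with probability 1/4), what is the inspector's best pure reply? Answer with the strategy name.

Expected payoff of North: (3/4)·11 + (1/4)·2 = 35/4.
Expected payoff of Central: (3/4)·7 + (1/4)·7 = 7.
Expected payoff of South: (3/4)·(-1) + (1/4)·7 = 1.
The largest is 35/4, so the inspector's best response is North.

North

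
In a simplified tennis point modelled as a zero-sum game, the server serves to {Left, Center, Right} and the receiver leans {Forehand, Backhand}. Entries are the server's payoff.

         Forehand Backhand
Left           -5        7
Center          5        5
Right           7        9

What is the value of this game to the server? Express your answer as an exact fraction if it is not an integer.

Row minima: Left → -5, Center → 5, Right → 7; maximin = 7.
Column maxima: Forehand → 7, Backhand → 9; minimax = 7.
Since maximin = minimax = 7, there is a saddle point and the value is 7.

7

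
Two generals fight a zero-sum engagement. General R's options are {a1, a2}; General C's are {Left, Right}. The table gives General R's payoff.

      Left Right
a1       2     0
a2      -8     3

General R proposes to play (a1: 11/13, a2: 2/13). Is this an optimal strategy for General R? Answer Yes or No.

Yes

Against Left this mix gives (11/13)·2 + (2/13)·(-8) = 6/13.
Against Right this mix gives (11/13)·0 + (2/13)·3 = 6/13.
All of General C's active replies (Left, Right) yield 6/13, and no column does worse for General R. The mix makes General C indifferent and guarantees 6/13, so it is optimal.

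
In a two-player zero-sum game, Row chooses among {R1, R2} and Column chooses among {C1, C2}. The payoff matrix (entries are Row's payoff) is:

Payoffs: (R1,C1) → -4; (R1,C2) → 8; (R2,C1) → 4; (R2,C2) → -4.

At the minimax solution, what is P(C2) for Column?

2/5

Row minima: R1 → -4, R2 → -4; maximin = -4.
Column maxima: C1 → 4, C2 → 8; minimax = 4.
-4 ≠ 4, so there is no saddle point; optimal play is mixed.
Let Row play R1 with probability p. Expected payoff against C1: (-4)p + 4(1−p) = −8p + 4; against C2: 8p + (-4)(1−p) = 12p − 4.
Setting these equal: −8p + 4 = 12p − 4 ⇒ −20p = -8 ⇒ p = 2/5, and the value is (-8)·(2/5) + 4 = 4/5.
For Column: with q = P(C1), equating R1's and R2's payoffs gives −12q + 8 = 8q − 4 ⇒ q = 3/5.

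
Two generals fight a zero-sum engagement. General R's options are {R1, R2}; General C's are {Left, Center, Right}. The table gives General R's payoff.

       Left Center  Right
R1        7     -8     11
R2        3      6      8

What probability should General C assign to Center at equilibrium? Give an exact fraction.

2/9

Row minima: R1 → -8, R2 → 3; maximin = 3.
Column maxima: Left → 7, Center → 6, Right → 11; minimax = 6.
3 ≠ 6, so there is no saddle point; optimal play is mixed.
Right is strictly dominated by Left (it gives General R strictly more in every row), so General C never plays it.
On the remaining 2×2 (R1, R2 vs Left, Center):
Let General R play R1 with probability p. Expected payoff against Left: 7p + 3(1−p) = 4p + 3; against Center: (-8)p + 6(1−p) = −14p + 6.
Setting these equal: 4p + 3 = −14p + 6 ⇒ 18p = 3 ⇒ p = 1/6, and the value is (4)·(1/6) + 3 = 11/3.
For General C: with q = P(Left), equating R1's and R2's payoffs gives 15q − 8 = −3q + 6 ⇒ q = 7/9.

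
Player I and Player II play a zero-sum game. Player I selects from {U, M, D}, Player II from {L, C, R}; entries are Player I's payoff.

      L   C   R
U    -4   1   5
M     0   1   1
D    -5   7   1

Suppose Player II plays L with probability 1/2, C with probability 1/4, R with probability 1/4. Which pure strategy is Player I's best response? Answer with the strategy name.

Expected payoff of U: (1/2)·(-4) + (1/4)·1 + (1/4)·5 = -1/2.
Expected payoff of M: (1/2)·0 + (1/4)·1 + (1/4)·1 = 1/2.
Expected payoff of D: (1/2)·(-5) + (1/4)·7 + (1/4)·1 = -1/2.
The largest is 1/2, so Player I's best response is M.

M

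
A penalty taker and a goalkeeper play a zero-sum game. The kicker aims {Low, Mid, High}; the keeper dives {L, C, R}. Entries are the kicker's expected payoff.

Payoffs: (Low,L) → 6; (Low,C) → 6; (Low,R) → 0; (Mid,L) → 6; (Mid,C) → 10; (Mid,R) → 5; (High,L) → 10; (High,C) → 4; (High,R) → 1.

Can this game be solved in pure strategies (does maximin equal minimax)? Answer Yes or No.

Yes

Row minima: Low → 0, Mid → 5, High → 1; maximin = 5.
Column maxima: L → 10, C → 10, R → 5; minimax = 5.
maximin = minimax = 5, so a saddle point exists.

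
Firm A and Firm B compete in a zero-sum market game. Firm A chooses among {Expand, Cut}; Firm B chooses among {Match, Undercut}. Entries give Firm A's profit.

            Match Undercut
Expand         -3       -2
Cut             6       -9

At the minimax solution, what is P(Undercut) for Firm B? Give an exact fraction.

9/16

Row minima: Expand → -3, Cut → -9; maximin = -3.
Column maxima: Match → 6, Undercut → -2; minimax = -2.
-3 ≠ -2, so there is no saddle point; optimal play is mixed.
Let Firm A play Expand with probability p. Expected payoff against Match: (-3)p + 6(1−p) = −9p + 6; against Undercut: (-2)p + (-9)(1−p) = 7p − 9.
Setting these equal: −9p + 6 = 7p − 9 ⇒ −16p = -15 ⇒ p = 15/16, and the value is (-9)·(15/16) + 6 = -39/16.
For Firm B: with q = P(Match), equating Expand's and Cut's payoffs gives −q − 2 = 15q − 9 ⇒ q = 7/16.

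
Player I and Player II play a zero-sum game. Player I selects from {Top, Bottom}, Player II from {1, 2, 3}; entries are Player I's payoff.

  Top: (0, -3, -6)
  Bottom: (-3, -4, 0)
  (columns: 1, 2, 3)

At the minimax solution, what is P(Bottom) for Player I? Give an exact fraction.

3/7

Row minima: Top → -6, Bottom → -4; maximin = -4.
Column maxima: 1 → 0, 2 → -3, 3 → 0; minimax = -3.
-4 ≠ -3, so there is no saddle point; optimal play is mixed.
1 is strictly dominated by 2 (it gives Player I strictly more in every row), so Player II never plays it.
On the remaining 2×2 (Top, Bottom vs 2, 3):
Let Player I play Top with probability p. Expected payoff against 2: (-3)p + (-4)(1−p) = p − 4; against 3: (-6)p + 0(1−p) = −6p.
Setting these equal: p − 4 = −6p ⇒ 7p = 4 ⇒ p = 4/7, and the value is (1)·(4/7) − 4 = -24/7.
For Player II: with q = P(2), equating Top's and Bottom's payoffs gives 3q − 6 = −4q ⇒ q = 6/7.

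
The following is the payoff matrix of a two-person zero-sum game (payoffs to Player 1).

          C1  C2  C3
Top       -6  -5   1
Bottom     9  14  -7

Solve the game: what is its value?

Row minima: Top → -6, Bottom → -7; maximin = -6.
Column maxima: C1 → 9, C2 → 14, C3 → 1; minimax = 1.
-6 ≠ 1, so there is no saddle point; optimal play is mixed.
C2 is strictly dominated by C1 (it gives Player 1 strictly more in every row), so Player 2 never plays it.
On the remaining 2×2 (Top, Bottom vs C1, C3):
Let Player 1 play Top with probability p. Expected payoff against C1: (-6)p + 9(1−p) = −15p + 9; against C3: 1p + (-7)(1−p) = 8p − 7.
Setting these equal: −15p + 9 = 8p − 7 ⇒ −23p = -16 ⇒ p = 16/23, and the value is (-15)·(16/23) + 9 = -33/23.
For Player 2: with q = P(C1), equating Top's and Bottom's payoffs gives −7q + 1 = 16q − 7 ⇒ q = 8/23.

-33/23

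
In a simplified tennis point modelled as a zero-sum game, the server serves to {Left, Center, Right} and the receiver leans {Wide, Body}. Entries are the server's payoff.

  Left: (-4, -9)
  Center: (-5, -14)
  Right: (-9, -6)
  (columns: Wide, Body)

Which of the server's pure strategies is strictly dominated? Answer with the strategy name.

Center

Left gives a strictly higher payoff than Center against every column: -4 > -5, -9 > -14.
So Center is strictly dominated and the server never plays it.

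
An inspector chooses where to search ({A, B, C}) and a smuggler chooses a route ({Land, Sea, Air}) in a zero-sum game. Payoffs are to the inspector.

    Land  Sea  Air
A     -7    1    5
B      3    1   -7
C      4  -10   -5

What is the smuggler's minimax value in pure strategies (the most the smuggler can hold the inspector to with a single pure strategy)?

Column maxima: Land → 4, Sea → 1, Air → 5.
The smallest of these is 1.

1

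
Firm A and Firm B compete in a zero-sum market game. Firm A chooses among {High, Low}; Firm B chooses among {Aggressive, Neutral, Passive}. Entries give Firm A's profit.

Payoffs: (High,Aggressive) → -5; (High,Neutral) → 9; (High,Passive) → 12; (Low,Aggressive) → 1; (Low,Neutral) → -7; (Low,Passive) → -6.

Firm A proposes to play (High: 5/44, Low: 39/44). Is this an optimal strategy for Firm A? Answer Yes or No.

No

Against Aggressive this mix gives (5/44)·(-5) + (39/44)·1 = 7/22.
Against Neutral this mix gives (5/44)·9 + (39/44)·(-7) = -57/11.
Against Passive this mix gives (5/44)·12 + (39/44)·(-6) = -87/22.
Firm B will play Neutral, holding Firm A to -57/11. Shifting weight toward the row that does better against Neutral would raise this floor (the equalizing mix achieves -13/11 against both Neutral and Aggressive), so the proposed strategy is not optimal.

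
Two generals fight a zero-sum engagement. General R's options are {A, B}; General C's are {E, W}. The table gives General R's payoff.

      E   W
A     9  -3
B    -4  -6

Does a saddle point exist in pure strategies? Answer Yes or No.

Yes

Row minima: A → -3, B → -6; maximin = -3.
Column maxima: E → 9, W → -3; minimax = -3.
maximin = minimax = -3, so a saddle point exists.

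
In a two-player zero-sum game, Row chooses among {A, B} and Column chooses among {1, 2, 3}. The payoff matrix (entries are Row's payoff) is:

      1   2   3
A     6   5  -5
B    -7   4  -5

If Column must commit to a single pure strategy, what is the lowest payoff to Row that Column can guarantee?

Column maxima: 1 → 6, 2 → 5, 3 → -5.
The smallest of these is -5.

-5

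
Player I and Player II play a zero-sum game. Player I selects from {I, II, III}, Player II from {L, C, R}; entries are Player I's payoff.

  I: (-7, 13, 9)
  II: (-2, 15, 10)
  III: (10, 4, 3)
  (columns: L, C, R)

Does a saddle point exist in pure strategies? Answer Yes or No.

No

Row minima: I → -7, II → -2, III → 3; maximin = 3.
Column maxima: L → 10, C → 15, R → 10; minimax = 10.
3 ≠ 10, so no pure-strategy equilibrium exists.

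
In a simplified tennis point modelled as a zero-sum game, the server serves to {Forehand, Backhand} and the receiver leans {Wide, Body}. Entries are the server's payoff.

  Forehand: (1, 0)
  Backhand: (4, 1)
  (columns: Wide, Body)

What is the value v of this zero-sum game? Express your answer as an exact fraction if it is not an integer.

1

Row minima: Forehand → 0, Backhand → 1; maximin = 1.
Column maxima: Wide → 4, Body → 1; minimax = 1.
Since maximin = minimax = 1, there is a saddle point and the value is 1.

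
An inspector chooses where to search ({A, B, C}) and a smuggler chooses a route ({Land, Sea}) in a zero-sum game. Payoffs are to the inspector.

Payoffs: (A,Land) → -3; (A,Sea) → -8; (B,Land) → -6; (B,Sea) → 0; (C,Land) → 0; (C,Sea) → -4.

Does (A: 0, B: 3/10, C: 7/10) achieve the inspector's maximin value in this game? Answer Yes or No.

No

Against Land this mix gives (3/10)·(-6) + (7/10)·0 = -9/5.
Against Sea this mix gives (3/10)·0 + (7/10)·(-4) = -14/5.
The smuggler will play Sea, holding the inspector to -14/5. Shifting weight toward the row that does better against Sea would raise this floor (the equalizing mix achieves -12/5 against both Sea and Land), so the proposed strategy is not optimal.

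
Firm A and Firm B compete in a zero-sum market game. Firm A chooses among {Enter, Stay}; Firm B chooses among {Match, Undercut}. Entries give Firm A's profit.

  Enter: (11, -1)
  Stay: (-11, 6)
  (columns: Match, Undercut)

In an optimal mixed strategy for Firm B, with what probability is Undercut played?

22/29

Row minima: Enter → -1, Stay → -11; maximin = -1.
Column maxima: Match → 11, Undercut → 6; minimax = 6.
-1 ≠ 6, so there is no saddle point; optimal play is mixed.
Let Firm A play Enter with probability p. Expected payoff against Match: 11p + (-11)(1−p) = 22p − 11; against Undercut: (-1)p + 6(1−p) = −7p + 6.
Setting these equal: 22p − 11 = −7p + 6 ⇒ 29p = 17 ⇒ p = 17/29, and the value is (22)·(17/29) − 11 = 55/29.
For Firm B: with q = P(Match), equating Enter's and Stay's payoffs gives 12q − 1 = −17q + 6 ⇒ q = 7/29.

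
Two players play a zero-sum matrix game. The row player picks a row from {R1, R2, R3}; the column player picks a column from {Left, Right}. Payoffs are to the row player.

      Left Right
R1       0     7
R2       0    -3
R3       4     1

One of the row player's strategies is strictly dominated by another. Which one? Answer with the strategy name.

R3 gives a strictly higher payoff than R2 against every column: 4 > 0, 1 > -3.
So R2 is strictly dominated and the row player never plays it.

R2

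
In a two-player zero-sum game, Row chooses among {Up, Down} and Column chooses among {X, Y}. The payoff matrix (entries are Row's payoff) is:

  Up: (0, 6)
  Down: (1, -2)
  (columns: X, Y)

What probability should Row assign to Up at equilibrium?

1/3

Row minima: Up → 0, Down → -2; maximin = 0.
Column maxima: X → 1, Y → 6; minimax = 1.
0 ≠ 1, so there is no saddle point; optimal play is mixed.
Let Row play Up with probability p. Expected payoff against X: 0p + 1(1−p) = −p + 1; against Y: 6p + (-2)(1−p) = 8p − 2.
Setting these equal: −p + 1 = 8p − 2 ⇒ −9p = -3 ⇒ p = 1/3, and the value is (-1)·(1/3) + 1 = 2/3.
For Column: with q = P(X), equating Up's and Down's payoffs gives −6q + 6 = 3q − 2 ⇒ q = 8/9.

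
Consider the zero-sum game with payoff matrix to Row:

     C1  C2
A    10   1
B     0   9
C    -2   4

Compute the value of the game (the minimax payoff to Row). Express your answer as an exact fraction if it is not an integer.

Row minima: A → 1, B → 0, C → -2; maximin = 1.
Column maxima: C1 → 10, C2 → 9; minimax = 9.
1 ≠ 9, so there is no saddle point; optimal play is mixed.
C is strictly dominated by B, so Row never plays it.
On the remaining 2×2 (A, B vs C1, C2):
Let Row play A with probability p. Expected payoff against C1: 10p + 0(1−p) = 10p; against C2: 1p + 9(1−p) = −8p + 9.
Setting these equal: 10p = −8p + 9 ⇒ 18p = 9 ⇒ p = 1/2, and the value is (10)·(1/2) = 5.
For Column: with q = P(C1), equating A's and B's payoffs gives 9q + 1 = −9q + 9 ⇒ q = 4/9.

5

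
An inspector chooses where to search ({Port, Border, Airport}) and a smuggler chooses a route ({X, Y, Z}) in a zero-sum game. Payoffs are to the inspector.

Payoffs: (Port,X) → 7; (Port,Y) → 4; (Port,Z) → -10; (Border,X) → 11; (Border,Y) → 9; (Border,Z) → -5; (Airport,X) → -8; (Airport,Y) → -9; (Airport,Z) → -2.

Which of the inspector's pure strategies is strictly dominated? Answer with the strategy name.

Border gives a strictly higher payoff than Port against every column: 11 > 7, 9 > 4, -5 > -10.
So Port is strictly dominated and the inspector never plays it.

Port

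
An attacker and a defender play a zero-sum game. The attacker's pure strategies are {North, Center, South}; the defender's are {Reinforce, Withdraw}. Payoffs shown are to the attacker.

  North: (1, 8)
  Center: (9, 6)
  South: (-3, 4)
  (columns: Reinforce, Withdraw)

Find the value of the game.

33/5

Row minima: North → 1, Center → 6, South → -3; maximin = 6.
Column maxima: Reinforce → 9, Withdraw → 8; minimax = 8.
6 ≠ 8, so there is no saddle point; optimal play is mixed.
South is strictly dominated by North, so the attacker never plays it.
On the remaining 2×2 (North, Center vs Reinforce, Withdraw):
Let the attacker play North with probability p. Expected payoff against Reinforce: 1p + 9(1−p) = −8p + 9; against Withdraw: 8p + 6(1−p) = 2p + 6.
Setting these equal: −8p + 9 = 2p + 6 ⇒ −10p = -3 ⇒ p = 3/10, and the value is (-8)·(3/10) + 9 = 33/5.
For the defender: with q = P(Reinforce), equating North's and Center's payoffs gives −7q + 8 = 3q + 6 ⇒ q = 1/5.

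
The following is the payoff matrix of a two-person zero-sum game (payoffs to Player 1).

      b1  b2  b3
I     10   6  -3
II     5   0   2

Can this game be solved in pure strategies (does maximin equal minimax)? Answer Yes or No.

Row minima: I → -3, II → 0; maximin = 0.
Column maxima: b1 → 10, b2 → 6, b3 → 2; minimax = 2.
0 ≠ 2, so no pure-strategy equilibrium exists.

No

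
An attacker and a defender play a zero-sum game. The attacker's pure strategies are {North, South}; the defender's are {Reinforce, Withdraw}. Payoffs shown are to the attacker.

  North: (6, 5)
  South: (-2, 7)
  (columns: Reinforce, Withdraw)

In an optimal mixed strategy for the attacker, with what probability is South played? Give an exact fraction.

Row minima: North → 5, South → -2; maximin = 5.
Column maxima: Reinforce → 6, Withdraw → 7; minimax = 6.
5 ≠ 6, so there is no saddle point; optimal play is mixed.
Let the attacker play North with probability p. Expected payoff against Reinforce: 6p + (-2)(1−p) = 8p − 2; against Withdraw: 5p + 7(1−p) = −2p + 7.
Setting these equal: 8p − 2 = −2p + 7 ⇒ 10p = 9 ⇒ p = 9/10, and the value is (8)·(9/10) − 2 = 26/5.
For the defender: with q = P(Reinforce), equating North's and South's payoffs gives q + 5 = −9q + 7 ⇒ q = 1/5.

1/10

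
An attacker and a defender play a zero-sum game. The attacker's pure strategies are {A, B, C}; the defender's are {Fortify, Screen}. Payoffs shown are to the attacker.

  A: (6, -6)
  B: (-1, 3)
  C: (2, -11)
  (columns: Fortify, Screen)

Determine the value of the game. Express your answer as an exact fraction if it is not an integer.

3/4

Row minima: A → -6, B → -1, C → -11; maximin = -1.
Column maxima: Fortify → 6, Screen → 3; minimax = 3.
-1 ≠ 3, so there is no saddle point; optimal play is mixed.
C is strictly dominated by A, so the attacker never plays it.
On the remaining 2×2 (A, B vs Fortify, Screen):
Let the attacker play A with probability p. Expected payoff against Fortify: 6p + (-1)(1−p) = 7p − 1; against Screen: (-6)p + 3(1−p) = −9p + 3.
Setting these equal: 7p − 1 = −9p + 3 ⇒ 16p = 4 ⇒ p = 1/4, and the value is (7)·(1/4) − 1 = 3/4.
For the defender: with q = P(Fortify), equating A's and B's payoffs gives 12q − 6 = −4q + 3 ⇒ q = 9/16.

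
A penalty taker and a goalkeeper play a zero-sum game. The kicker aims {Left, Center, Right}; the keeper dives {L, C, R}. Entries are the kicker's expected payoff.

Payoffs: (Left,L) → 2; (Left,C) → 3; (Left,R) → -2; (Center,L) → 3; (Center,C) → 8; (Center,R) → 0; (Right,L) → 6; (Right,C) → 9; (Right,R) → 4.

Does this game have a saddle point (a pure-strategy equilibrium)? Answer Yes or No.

Row minima: Left → -2, Center → 0, Right → 4; maximin = 4.
Column maxima: L → 6, C → 9, R → 4; minimax = 4.
maximin = minimax = 4, so a saddle point exists.

Yes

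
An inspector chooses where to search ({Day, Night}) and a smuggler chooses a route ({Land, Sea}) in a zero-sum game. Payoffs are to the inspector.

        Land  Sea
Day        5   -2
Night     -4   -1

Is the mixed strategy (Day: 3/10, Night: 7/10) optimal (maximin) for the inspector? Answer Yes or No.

Yes

Against Land this mix gives (3/10)·5 + (7/10)·(-4) = -13/10.
Against Sea this mix gives (3/10)·(-2) + (7/10)·(-1) = -13/10.
All of the smuggler's active replies (Land, Sea) yield -13/10, and no column does worse for the inspector. The mix makes the smuggler indifferent and guarantees -13/10, so it is optimal.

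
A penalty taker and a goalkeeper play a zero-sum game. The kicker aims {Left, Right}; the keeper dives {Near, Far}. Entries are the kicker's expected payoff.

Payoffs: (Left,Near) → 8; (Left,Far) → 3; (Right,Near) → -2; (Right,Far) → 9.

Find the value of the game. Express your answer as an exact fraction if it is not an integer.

Row minima: Left → 3, Right → -2; maximin = 3.
Column maxima: Near → 8, Far → 9; minimax = 8.
3 ≠ 8, so there is no saddle point; optimal play is mixed.
Let the kicker play Left with probability p. Expected payoff against Near: 8p + (-2)(1−p) = 10p − 2; against Far: 3p + 9(1−p) = −6p + 9.
Setting these equal: 10p − 2 = −6p + 9 ⇒ 16p = 11 ⇒ p = 11/16, and the value is (10)·(11/16) − 2 = 39/8.
For the keeper: with q = P(Near), equating Left's and Right's payoffs gives 5q + 3 = −11q + 9 ⇒ q = 3/8.

39/8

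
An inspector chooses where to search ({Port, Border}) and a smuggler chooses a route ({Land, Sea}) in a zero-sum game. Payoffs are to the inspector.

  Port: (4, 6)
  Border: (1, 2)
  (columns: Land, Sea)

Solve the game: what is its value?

Row minima: Port → 4, Border → 1; maximin = 4.
Column maxima: Land → 4, Sea → 6; minimax = 4.
Since maximin = minimax = 4, there is a saddle point and the value is 4.

4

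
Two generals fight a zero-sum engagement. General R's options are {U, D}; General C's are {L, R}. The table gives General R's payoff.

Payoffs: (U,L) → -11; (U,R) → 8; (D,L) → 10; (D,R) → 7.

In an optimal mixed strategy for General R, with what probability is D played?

Row minima: U → -11, D → 7; maximin = 7.
Column maxima: L → 10, R → 8; minimax = 8.
7 ≠ 8, so there is no saddle point; optimal play is mixed.
Let General R play U with probability p. Expected payoff against L: (-11)p + 10(1−p) = −21p + 10; against R: 8p + 7(1−p) = p + 7.
Setting these equal: −21p + 10 = p + 7 ⇒ −22p = -3 ⇒ p = 3/22, and the value is (-21)·(3/22) + 10 = 157/22.
For General C: with q = P(L), equating U's and D's payoffs gives −19q + 8 = 3q + 7 ⇒ q = 1/22.

19/22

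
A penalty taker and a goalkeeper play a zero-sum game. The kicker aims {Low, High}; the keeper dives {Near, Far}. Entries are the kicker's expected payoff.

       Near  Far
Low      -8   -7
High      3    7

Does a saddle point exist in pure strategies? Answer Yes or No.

Row minima: Low → -8, High → 3; maximin = 3.
Column maxima: Near → 3, Far → 7; minimax = 3.
maximin = minimax = 3, so a saddle point exists.

Yes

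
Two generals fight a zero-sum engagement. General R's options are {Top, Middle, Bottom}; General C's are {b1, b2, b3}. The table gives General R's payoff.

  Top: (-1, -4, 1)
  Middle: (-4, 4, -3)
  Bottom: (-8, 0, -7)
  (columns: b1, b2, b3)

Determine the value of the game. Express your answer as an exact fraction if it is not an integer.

-20/11

Row minima: Top → -4, Middle → -4, Bottom → -8; maximin = -4.
Column maxima: b1 → -1, b2 → 4, b3 → 1; minimax = -1.
-4 ≠ -1, so there is no saddle point; optimal play is mixed.
Bottom is strictly dominated by Middle, so General R never plays it.
b3 is strictly dominated by b1 (it gives General R strictly more in every row), so General C never plays it.
On the remaining 2×2 (Top, Middle vs b1, b2):
Let General R play Top with probability p. Expected payoff against b1: (-1)p + (-4)(1−p) = 3p − 4; against b2: (-4)p + 4(1−p) = −8p + 4.
Setting these equal: 3p − 4 = −8p + 4 ⇒ 11p = 8 ⇒ p = 8/11, and the value is (3)·(8/11) − 4 = -20/11.
For General C: with q = P(b1), equating Top's and Middle's payoffs gives 3q − 4 = −8q + 4 ⇒ q = 8/11.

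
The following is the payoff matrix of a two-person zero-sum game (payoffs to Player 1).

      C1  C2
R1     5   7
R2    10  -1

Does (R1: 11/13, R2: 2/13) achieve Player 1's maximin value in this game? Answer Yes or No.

Yes

Against C1 this mix gives (11/13)·5 + (2/13)·10 = 75/13.
Against C2 this mix gives (11/13)·7 + (2/13)·(-1) = 75/13.
All of Player 2's active replies (C1, C2) yield 75/13, and no column does worse for Player 1. The mix makes Player 2 indifferent and guarantees 75/13, so it is optimal.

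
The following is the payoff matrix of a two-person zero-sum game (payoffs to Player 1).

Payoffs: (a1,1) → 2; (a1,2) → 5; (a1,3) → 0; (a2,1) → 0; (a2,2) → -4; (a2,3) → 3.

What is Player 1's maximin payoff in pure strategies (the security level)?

Row minima: a1 → 0, a2 → -4.
The best of these is 0.

0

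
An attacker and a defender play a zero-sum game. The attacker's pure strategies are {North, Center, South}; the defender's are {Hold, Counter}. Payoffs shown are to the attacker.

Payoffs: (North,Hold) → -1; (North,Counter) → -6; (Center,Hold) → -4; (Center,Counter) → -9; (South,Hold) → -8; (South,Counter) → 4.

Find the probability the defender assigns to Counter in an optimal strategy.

7/17

Row minima: North → -6, Center → -9, South → -8; maximin = -6.
Column maxima: Hold → -1, Counter → 4; minimax = -1.
-6 ≠ -1, so there is no saddle point; optimal play is mixed.
Center is strictly dominated by North, so the attacker never plays it.
On the remaining 2×2 (North, South vs Hold, Counter):
Let the attacker play North with probability p. Expected payoff against Hold: (-1)p + (-8)(1−p) = 7p − 8; against Counter: (-6)p + 4(1−p) = −10p + 4.
Setting these equal: 7p − 8 = −10p + 4 ⇒ 17p = 12 ⇒ p = 12/17, and the value is (7)·(12/17) − 8 = -52/17.
For the defender: with q = P(Hold), equating North's and South's payoffs gives 5q − 6 = −12q + 4 ⇒ q = 10/17.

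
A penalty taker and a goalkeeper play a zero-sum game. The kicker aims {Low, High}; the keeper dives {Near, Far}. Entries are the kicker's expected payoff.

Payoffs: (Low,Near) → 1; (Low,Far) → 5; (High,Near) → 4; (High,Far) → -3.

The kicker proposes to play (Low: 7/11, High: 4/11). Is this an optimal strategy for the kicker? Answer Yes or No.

Against Near this mix gives (7/11)·1 + (4/11)·4 = 23/11.
Against Far this mix gives (7/11)·5 + (4/11)·(-3) = 23/11.
All of the keeper's active replies (Near, Far) yield 23/11, and no column does worse for the kicker. The mix makes the keeper indifferent and guarantees 23/11, so it is optimal.

Yes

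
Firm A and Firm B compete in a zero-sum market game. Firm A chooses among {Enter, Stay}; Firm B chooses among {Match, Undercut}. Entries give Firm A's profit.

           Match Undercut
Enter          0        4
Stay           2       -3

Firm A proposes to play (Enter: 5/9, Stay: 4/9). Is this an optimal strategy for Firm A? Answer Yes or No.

Against Match this mix gives (5/9)·0 + (4/9)·2 = 8/9.
Against Undercut this mix gives (5/9)·4 + (4/9)·(-3) = 8/9.
All of Firm B's active replies (Match, Undercut) yield 8/9, and no column does worse for Firm A. The mix makes Firm B indifferent and guarantees 8/9, so it is optimal.

Yes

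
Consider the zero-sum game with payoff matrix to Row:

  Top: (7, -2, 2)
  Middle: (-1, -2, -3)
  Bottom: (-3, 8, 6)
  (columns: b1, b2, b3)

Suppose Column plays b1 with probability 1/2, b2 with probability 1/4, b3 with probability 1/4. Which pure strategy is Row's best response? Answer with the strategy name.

Top

Expected payoff of Top: (1/2)·7 + (1/4)·(-2) + (1/4)·2 = 7/2.
Expected payoff of Middle: (1/2)·(-1) + (1/4)·(-2) + (1/4)·(-3) = -7/4.
Expected payoff of Bottom: (1/2)·(-3) + (1/4)·8 + (1/4)·6 = 2.
The largest is 7/2, so Row's best response is Top.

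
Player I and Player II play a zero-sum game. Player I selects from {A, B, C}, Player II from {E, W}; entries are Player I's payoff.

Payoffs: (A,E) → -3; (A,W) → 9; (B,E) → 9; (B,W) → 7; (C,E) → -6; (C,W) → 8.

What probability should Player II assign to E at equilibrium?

1/7

Row minima: A → -3, B → 7, C → -6; maximin = 7.
Column maxima: E → 9, W → 9; minimax = 9.
7 ≠ 9, so there is no saddle point; optimal play is mixed.
C is strictly dominated by A, so Player I never plays it.
On the remaining 2×2 (A, B vs E, W):
Let Player I play A with probability p. Expected payoff against E: (-3)p + 9(1−p) = −12p + 9; against W: 9p + 7(1−p) = 2p + 7.
Setting these equal: −12p + 9 = 2p + 7 ⇒ −14p = -2 ⇒ p = 1/7, and the value is (-12)·(1/7) + 9 = 51/7.
For Player II: with q = P(E), equating A's and B's payoffs gives −12q + 9 = 2q + 7 ⇒ q = 1/7.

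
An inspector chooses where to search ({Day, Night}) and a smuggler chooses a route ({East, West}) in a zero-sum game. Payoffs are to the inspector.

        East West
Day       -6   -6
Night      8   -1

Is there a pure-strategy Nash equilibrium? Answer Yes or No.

Row minima: Day → -6, Night → -1; maximin = -1.
Column maxima: East → 8, West → -1; minimax = -1.
maximin = minimax = -1, so a saddle point exists.

Yes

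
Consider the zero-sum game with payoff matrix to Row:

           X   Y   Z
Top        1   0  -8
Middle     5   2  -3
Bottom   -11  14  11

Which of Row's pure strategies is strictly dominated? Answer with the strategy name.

Top

Middle gives a strictly higher payoff than Top against every column: 5 > 1, 2 > 0, -3 > -8.
So Top is strictly dominated and Row never plays it.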